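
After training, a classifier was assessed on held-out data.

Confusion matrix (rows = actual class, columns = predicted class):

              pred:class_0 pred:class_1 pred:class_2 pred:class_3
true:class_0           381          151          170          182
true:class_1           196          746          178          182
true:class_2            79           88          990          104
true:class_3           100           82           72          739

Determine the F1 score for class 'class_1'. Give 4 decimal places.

0.6298

Take TP from the diagonal, FP from the rest of the 'class_1' prediction marginal, FN from the rest of the 'class_1' actual marginal.
F1 score = 2·TP/(2·TP+FP+FN).
class_1: TP=746, FP=151+88+82=321, FN=196+178+182=556 → 1492/2369 = 0.62980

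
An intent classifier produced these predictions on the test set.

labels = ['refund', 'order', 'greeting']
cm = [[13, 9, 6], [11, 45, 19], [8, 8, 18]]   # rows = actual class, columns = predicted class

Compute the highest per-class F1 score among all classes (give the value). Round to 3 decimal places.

Per-class F1 score (2·TP/(2·TP+FP+FN)):
  refund: TP=13, FP=11+8=19, FN=9+6=15 → 26/60 = 0.4333
  order: TP=45, FP=9+8=17, FN=11+19=30 → 90/137 = 0.6569
  greeting: TP=18, FP=6+19=25, FN=8+8=16 → 36/77 = 0.4675
Highest is class 'order' with F1 score = 0.657.

0.657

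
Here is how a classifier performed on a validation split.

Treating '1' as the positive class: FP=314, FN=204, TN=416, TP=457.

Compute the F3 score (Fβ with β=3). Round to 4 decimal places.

0.6801

Fβ = (1+β²)·TP / ((1+β²)·TP + β²·FN + FP), with β²=9
= 10·457 / (10·457 + 9·204 + 314) = 0.6801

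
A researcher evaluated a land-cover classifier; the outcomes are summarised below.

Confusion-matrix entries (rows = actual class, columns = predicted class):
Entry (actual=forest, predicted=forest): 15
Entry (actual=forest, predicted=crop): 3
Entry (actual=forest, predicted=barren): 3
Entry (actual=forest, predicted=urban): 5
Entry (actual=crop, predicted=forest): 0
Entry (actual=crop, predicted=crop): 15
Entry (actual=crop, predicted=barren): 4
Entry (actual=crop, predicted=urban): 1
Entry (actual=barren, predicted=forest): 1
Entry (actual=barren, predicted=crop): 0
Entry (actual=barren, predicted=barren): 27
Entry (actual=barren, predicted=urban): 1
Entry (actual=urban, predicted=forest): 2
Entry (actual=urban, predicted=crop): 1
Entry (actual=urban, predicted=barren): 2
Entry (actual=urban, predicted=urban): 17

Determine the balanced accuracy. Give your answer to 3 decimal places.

0.758

Balanced accuracy = mean of per-class recall.
  forest: recall = 15/26 = 0.5769
  crop: recall = 15/20 = 0.7500
  barren: recall = 27/29 = 0.9310
  urban: recall = 17/22 = 0.7727
Mean = (0.5769 + 0.7500 + 0.9310 + 0.7727) / 4 = 0.758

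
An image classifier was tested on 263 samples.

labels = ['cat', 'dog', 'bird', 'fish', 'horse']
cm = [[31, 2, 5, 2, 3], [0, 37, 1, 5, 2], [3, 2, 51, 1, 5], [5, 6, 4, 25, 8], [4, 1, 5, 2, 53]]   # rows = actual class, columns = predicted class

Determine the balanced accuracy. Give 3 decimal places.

Balanced accuracy = mean of per-class recall.
  cat: recall = 31/43 = 0.7209
  dog: recall = 37/45 = 0.8222
  bird: recall = 51/62 = 0.8226
  fish: recall = 25/48 = 0.5208
  horse: recall = 53/65 = 0.8154
Mean = (0.7209 + 0.8222 + 0.8226 + 0.5208 + 0.8154) / 5 = 0.740

0.740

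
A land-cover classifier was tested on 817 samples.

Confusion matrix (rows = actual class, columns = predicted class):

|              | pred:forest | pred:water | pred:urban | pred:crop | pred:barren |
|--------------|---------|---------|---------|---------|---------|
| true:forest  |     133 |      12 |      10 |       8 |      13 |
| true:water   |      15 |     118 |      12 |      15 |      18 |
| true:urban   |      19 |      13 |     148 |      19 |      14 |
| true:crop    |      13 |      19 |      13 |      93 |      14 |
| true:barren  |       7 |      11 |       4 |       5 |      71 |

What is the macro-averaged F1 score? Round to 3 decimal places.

Per-class F1 score (2·TP/(2·TP+FP+FN)):
  forest: TP=133, FP=15+19+13+7=54, FN=12+10+8+13=43 → 266/363 = 0.7328
  water: TP=118, FP=12+13+19+11=55, FN=15+12+15+18=60 → 236/351 = 0.6724
  urban: TP=148, FP=10+12+13+4=39, FN=19+13+19+14=65 → 296/400 = 0.7400
  crop: TP=93, FP=8+15+19+5=47, FN=13+19+13+14=59 → 186/292 = 0.6370
  barren: TP=71, FP=13+18+14+14=59, FN=7+11+4+5=27 → 142/228 = 0.6228
Macro-F1 score = mean = (0.7328 + 0.6724 + 0.7400 + 0.6370 + 0.6228) / 5 = 0.681

0.681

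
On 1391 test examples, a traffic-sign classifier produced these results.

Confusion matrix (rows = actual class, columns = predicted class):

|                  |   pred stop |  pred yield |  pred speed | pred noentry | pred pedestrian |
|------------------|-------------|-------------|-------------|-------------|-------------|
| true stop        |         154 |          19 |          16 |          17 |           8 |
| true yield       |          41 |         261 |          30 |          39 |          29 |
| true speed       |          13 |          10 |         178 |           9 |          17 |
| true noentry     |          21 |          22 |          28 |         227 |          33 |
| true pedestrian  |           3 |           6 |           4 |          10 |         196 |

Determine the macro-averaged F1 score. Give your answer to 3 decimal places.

Per-class F1 score (2·TP/(2·TP+FP+FN)):
  stop: TP=154, FP=41+13+21+3=78, FN=19+16+17+8=60 → 308/446 = 0.6906
  yield: TP=261, FP=19+10+22+6=57, FN=41+30+39+29=139 → 522/718 = 0.7270
  speed: TP=178, FP=16+30+28+4=78, FN=13+10+9+17=49 → 356/483 = 0.7371
  noentry: TP=227, FP=17+39+9+10=75, FN=21+22+28+33=104 → 454/633 = 0.7172
  pedestrian: TP=196, FP=8+29+17+33=87, FN=3+6+4+10=23 → 392/502 = 0.7809
Macro-F1 score = mean = (0.6906 + 0.7270 + 0.7371 + 0.7172 + 0.7809) / 5 = 0.731

0.731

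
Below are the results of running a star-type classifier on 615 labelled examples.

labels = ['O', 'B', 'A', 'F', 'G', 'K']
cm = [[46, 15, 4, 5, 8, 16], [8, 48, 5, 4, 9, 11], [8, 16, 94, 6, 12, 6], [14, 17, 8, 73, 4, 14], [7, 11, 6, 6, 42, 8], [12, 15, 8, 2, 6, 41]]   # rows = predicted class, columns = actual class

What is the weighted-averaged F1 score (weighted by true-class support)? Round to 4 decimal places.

0.5510

Per-class F1 score (2·TP/(2·TP+FP+FN)):
  O: TP=46, FP=15+4+5+8+16=48, FN=8+8+14+7+12=49 → 92/189 = 0.48677
  B: TP=48, FP=8+5+4+9+11=37, FN=15+16+17+11+15=74 → 96/207 = 0.46377
  A: TP=94, FP=8+16+6+12+6=48, FN=4+5+8+6+8=31 → 188/267 = 0.70412
  F: TP=73, FP=14+17+8+4+14=57, FN=5+4+6+6+2=23 → 146/226 = 0.64602
  G: TP=42, FP=7+11+6+6+8=38, FN=8+9+12+4+6=39 → 84/161 = 0.52174
  K: TP=41, FP=12+15+8+2+6=43, FN=16+11+6+14+8=55 → 82/180 = 0.45556
Weighted-F1 score = Σ (supportᵢ/N)·F1 scoreᵢ with N=615: (95/615)·0.48677 + (122/615)·0.46377 + (125/615)·0.70412 + (96/615)·0.64602 + (81/615)·0.52174 + (96/615)·0.45556 = 0.5510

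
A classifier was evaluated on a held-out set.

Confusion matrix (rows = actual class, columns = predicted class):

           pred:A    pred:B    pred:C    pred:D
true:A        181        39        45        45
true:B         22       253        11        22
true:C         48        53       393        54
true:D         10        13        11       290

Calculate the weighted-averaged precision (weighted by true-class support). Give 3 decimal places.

0.758

Per-class precision (TP/(TP+FP)):
  A: TP=181, FP=22+48+10=80 → 181/261 = 0.6935
  B: TP=253, FP=39+53+13=105 → 253/358 = 0.7067
  C: TP=393, FP=45+11+11=67 → 393/460 = 0.8543
  D: TP=290, FP=45+22+54=121 → 290/411 = 0.7056
Weighted-precision = Σ (supportᵢ/N)·precisionᵢ with N=1490: (310/1490)·0.6935 + (308/1490)·0.7067 + (548/1490)·0.8543 + (324/1490)·0.7056 = 0.758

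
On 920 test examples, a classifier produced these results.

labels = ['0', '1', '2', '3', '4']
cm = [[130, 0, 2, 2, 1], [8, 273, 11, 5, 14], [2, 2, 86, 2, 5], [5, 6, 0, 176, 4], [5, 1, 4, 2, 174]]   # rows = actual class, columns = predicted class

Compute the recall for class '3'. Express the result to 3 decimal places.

0.921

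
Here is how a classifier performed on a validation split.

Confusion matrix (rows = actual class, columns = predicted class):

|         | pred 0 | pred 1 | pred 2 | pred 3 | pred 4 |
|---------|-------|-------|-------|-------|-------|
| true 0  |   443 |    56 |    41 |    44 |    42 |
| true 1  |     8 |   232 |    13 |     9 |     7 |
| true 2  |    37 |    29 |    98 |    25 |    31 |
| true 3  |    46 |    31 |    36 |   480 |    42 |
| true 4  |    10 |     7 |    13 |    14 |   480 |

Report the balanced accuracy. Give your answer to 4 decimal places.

Balanced accuracy = mean of per-class recall.
  0: recall = 443/626 = 0.70767
  1: recall = 232/269 = 0.86245
  2: recall = 98/220 = 0.44545
  3: recall = 480/635 = 0.75591
  4: recall = 480/524 = 0.91603
Mean = (0.70767 + 0.86245 + 0.44545 + 0.75591 + 0.91603) / 5 = 0.7375

0.7375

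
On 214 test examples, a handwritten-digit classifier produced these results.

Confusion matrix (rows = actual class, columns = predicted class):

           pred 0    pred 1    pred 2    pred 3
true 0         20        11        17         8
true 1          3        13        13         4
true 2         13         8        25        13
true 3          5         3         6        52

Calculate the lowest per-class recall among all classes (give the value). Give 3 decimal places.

0.357

Per-class recall (TP/(TP+FN)):
  0: TP=20, FN=11+17+8=36 → 20/56 = 0.3571
  1: TP=13, FN=3+13+4=20 → 13/33 = 0.3939
  2: TP=25, FN=13+8+13=34 → 25/59 = 0.4237
  3: TP=52, FN=5+3+6=14 → 52/66 = 0.7879
Lowest is class '0' with recall = 0.357.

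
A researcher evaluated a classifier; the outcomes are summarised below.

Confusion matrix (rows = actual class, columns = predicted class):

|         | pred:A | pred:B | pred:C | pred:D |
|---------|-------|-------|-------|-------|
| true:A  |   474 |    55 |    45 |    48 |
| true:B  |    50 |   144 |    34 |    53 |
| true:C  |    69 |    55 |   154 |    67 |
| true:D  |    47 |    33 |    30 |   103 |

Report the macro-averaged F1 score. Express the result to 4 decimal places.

Per-class F1 score (2·TP/(2·TP+FP+FN)):
  A: TP=474, FP=50+69+47=166, FN=55+45+48=148 → 948/1262 = 0.75119
  B: TP=144, FP=55+55+33=143, FN=50+34+53=137 → 288/568 = 0.50704
  C: TP=154, FP=45+34+30=109, FN=69+55+67=191 → 308/608 = 0.50658
  D: TP=103, FP=48+53+67=168, FN=47+33+30=110 → 206/484 = 0.42562
Macro-F1 score = mean = (0.75119 + 0.50704 + 0.50658 + 0.42562) / 4 = 0.5476

0.5476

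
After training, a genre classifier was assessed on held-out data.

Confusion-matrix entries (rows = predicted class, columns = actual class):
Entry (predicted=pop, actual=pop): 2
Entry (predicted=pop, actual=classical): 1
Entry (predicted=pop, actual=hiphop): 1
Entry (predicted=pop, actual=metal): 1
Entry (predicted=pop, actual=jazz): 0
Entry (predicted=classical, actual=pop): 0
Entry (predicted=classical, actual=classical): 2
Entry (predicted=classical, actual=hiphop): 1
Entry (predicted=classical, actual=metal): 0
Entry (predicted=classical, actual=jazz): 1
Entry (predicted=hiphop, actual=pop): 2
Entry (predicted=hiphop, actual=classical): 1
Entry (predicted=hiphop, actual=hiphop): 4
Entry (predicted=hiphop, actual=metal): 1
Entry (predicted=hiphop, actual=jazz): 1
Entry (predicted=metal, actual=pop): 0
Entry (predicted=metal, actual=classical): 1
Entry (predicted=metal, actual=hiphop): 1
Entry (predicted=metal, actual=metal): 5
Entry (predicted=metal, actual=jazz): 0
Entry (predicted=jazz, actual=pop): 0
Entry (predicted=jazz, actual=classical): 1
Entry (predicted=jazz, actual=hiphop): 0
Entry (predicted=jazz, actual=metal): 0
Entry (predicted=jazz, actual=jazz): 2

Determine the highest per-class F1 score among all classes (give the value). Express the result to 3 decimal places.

0.714

Per-class F1 score (2·TP/(2·TP+FP+FN)):
  pop: TP=2, FP=1+1+1+0=3, FN=0+2+0+0=2 → 4/9 = 0.4444
  classical: TP=2, FP=0+1+0+1=2, FN=1+1+1+1=4 → 4/10 = 0.4000
  hiphop: TP=4, FP=2+1+1+1=5, FN=1+1+1+0=3 → 8/16 = 0.5000
  metal: TP=5, FP=0+1+1+0=2, FN=1+0+1+0=2 → 10/14 = 0.7143
  jazz: TP=2, FP=0+1+0+0=1, FN=0+1+1+0=2 → 4/7 = 0.5714
Highest is class 'metal' with F1 score = 0.714.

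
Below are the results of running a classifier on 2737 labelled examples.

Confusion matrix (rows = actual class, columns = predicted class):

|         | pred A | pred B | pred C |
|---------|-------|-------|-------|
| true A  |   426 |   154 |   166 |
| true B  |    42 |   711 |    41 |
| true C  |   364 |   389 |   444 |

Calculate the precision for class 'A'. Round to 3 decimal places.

0.512

precision = TP/(TP+FP).
A: TP=426, FP=42+364=406 → 426/832 = 0.5120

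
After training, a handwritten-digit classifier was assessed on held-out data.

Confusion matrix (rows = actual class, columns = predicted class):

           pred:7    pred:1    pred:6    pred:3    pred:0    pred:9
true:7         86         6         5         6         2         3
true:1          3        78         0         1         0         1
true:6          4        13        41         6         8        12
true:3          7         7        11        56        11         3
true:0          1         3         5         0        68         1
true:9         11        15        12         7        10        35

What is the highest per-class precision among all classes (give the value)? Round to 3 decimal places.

Per-class precision (TP/(TP+FP)):
  7: TP=86, FP=3+4+7+1+11=26 → 86/112 = 0.7679
  1: TP=78, FP=6+13+7+3+15=44 → 78/122 = 0.6393
  6: TP=41, FP=5+0+11+5+12=33 → 41/74 = 0.5541
  3: TP=56, FP=6+1+6+0+7=20 → 56/76 = 0.7368
  0: TP=68, FP=2+0+8+11+10=31 → 68/99 = 0.6869
  9: TP=35, FP=3+1+12+3+1=20 → 35/55 = 0.6364
Highest is class '7' with precision = 0.768.

0.768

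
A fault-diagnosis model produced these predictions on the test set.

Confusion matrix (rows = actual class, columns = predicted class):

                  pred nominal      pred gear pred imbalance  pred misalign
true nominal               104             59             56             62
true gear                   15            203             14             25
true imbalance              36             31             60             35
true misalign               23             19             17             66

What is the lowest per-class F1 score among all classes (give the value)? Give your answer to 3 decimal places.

Per-class F1 score (2·TP/(2·TP+FP+FN)):
  nominal: TP=104, FP=15+36+23=74, FN=59+56+62=177 → 208/459 = 0.4532
  gear: TP=203, FP=59+31+19=109, FN=15+14+25=54 → 406/569 = 0.7135
  imbalance: TP=60, FP=56+14+17=87, FN=36+31+35=102 → 120/309 = 0.3883
  misalign: TP=66, FP=62+25+35=122, FN=23+19+17=59 → 132/313 = 0.4217
Lowest is class 'imbalance' with F1 score = 0.388.

0.388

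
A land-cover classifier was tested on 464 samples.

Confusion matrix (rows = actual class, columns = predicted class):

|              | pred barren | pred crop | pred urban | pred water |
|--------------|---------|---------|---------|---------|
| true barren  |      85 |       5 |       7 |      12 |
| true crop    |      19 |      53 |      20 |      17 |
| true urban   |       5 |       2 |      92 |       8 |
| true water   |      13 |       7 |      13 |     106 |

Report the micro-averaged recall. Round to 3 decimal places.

Micro-averaging pools counts across classes: ΣTP=336, ΣFP=128, ΣFN=128.
Micro-recall = TP/(TP+FN) on pooled counts = 0.724 (equals overall accuracy in single-label multiclass).

0.724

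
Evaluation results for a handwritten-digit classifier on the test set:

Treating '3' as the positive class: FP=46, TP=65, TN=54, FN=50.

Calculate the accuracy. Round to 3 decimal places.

0.553

Accuracy = (TP+TN)/N = (65+54)/215 = 0.553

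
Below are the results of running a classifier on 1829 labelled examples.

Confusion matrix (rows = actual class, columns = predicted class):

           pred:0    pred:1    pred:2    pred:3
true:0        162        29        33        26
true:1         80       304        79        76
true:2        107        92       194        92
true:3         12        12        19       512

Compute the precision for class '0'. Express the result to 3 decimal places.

0.449

Treat '0' as positive and all other classes as negative.
precision = TP/(TP+FP).
0: TP=162, FP=80+107+12=199 → 162/361 = 0.4488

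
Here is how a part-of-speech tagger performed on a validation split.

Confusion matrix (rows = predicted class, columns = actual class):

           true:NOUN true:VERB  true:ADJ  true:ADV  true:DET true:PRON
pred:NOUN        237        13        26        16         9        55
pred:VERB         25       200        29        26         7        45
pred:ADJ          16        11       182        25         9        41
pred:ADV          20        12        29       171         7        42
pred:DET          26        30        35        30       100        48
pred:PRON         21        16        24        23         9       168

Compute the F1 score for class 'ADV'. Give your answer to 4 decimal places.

0.5979

F1 score = 2·TP/(2·TP+FP+FN).
ADV: TP=171, FP=20+12+29+7+42=110, FN=16+26+25+30+23=120 → 342/572 = 0.59790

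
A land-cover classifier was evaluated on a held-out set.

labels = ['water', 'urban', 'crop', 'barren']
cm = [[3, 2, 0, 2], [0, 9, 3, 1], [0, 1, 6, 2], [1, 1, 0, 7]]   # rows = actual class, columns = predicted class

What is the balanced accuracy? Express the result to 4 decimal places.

Balanced accuracy = mean of per-class recall.
  water: recall = 3/7 = 0.42857
  urban: recall = 9/13 = 0.69231
  crop: recall = 6/9 = 0.66667
  barren: recall = 7/9 = 0.77778
Mean = (0.42857 + 0.69231 + 0.66667 + 0.77778) / 4 = 0.6413

0.6413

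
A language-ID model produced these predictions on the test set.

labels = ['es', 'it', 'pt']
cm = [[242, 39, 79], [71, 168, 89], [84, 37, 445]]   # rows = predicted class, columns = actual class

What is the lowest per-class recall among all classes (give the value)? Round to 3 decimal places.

0.610

Per-class recall (TP/(TP+FN)):
  es: TP=242, FN=71+84=155 → 242/397 = 0.6096
  it: TP=168, FN=39+37=76 → 168/244 = 0.6885
  pt: TP=445, FN=79+89=168 → 445/613 = 0.7259
Lowest is class 'es' with recall = 0.610.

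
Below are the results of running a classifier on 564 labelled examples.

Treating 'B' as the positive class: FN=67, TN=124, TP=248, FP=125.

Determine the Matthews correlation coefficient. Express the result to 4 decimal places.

0.2993

MCC = (TP·TN − FP·FN) / √((TP+FP)(TP+FN)(TN+FP)(TN+FN))
Numerator = 248·124 − 125·67 = 22377
Denominator = √(373·315·249·191) = √5587944705 = 74752.5565
MCC = 22377 / 74752.5565 = 0.2993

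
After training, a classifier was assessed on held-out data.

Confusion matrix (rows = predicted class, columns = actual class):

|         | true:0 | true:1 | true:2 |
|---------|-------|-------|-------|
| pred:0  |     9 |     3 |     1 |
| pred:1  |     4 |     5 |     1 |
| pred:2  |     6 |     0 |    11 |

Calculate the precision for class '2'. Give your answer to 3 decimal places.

0.647

One-vs-rest for '2': TP = diagonal; FP = other classes predicted '2'; FN = '2' predicted as other.
precision = TP/(TP+FP).
2: TP=11, FP=6+0=6 → 11/17 = 0.6471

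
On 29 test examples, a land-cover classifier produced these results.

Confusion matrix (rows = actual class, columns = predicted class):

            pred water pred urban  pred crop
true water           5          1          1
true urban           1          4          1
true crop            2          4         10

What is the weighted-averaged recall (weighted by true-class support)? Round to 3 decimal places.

Per-class recall (TP/(TP+FN)):
  water: TP=5, FN=1+1=2 → 5/7 = 0.7143
  urban: TP=4, FN=1+1=2 → 4/6 = 0.6667
  crop: TP=10, FN=2+4=6 → 10/16 = 0.6250
Weighted-recall = Σ (supportᵢ/N)·recallᵢ with N=29: (7/29)·0.7143 + (6/29)·0.6667 + (16/29)·0.6250 = 0.655

0.655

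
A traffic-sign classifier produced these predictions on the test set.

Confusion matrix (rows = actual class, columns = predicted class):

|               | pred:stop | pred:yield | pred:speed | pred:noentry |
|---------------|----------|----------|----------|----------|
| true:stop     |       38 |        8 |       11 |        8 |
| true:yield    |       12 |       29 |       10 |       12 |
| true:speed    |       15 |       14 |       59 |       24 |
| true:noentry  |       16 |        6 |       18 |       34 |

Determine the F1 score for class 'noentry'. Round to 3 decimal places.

0.447

Treat 'noentry' as positive and all other classes as negative.
F1 score = 2·TP/(2·TP+FP+FN).
noentry: TP=34, FP=8+12+24=44, FN=16+6+18=40 → 68/152 = 0.4474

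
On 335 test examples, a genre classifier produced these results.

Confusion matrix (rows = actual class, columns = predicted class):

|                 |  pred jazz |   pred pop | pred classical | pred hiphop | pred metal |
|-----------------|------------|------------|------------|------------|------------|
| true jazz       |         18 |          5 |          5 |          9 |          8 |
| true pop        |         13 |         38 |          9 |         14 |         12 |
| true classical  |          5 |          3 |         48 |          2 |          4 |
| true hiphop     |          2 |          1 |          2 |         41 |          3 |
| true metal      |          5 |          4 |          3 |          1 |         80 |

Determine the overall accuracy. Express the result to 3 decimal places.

0.672

Accuracy = trace / total = (18+38+48+41+80=225) / 335 = 225/335 = 0.672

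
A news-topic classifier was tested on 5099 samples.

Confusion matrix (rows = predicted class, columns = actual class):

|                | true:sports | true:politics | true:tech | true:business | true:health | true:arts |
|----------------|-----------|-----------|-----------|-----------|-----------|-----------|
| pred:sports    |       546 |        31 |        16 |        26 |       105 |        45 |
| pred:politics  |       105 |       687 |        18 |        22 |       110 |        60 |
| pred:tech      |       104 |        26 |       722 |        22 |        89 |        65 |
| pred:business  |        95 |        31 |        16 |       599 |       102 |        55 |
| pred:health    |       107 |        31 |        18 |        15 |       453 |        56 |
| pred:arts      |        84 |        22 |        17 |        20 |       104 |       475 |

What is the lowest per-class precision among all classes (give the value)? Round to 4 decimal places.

Per-class precision (TP/(TP+FP)):
  sports: TP=546, FP=31+16+26+105+45=223 → 546/769 = 0.71001
  politics: TP=687, FP=105+18+22+110+60=315 → 687/1002 = 0.68563
  tech: TP=722, FP=104+26+22+89+65=306 → 722/1028 = 0.70233
  business: TP=599, FP=95+31+16+102+55=299 → 599/898 = 0.66704
  health: TP=453, FP=107+31+18+15+56=227 → 453/680 = 0.66618
  arts: TP=475, FP=84+22+17+20+104=247 → 475/722 = 0.65789
Lowest is class 'arts' with precision = 0.6579.

0.6579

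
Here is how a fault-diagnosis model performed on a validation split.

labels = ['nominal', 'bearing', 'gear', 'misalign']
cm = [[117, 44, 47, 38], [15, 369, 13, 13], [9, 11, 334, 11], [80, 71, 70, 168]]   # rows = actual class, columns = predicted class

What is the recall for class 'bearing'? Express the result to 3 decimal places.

0.900

One-vs-rest for 'bearing': TP = diagonal; FP = other classes predicted 'bearing'; FN = 'bearing' predicted as other.
recall = TP/(TP+FN).
bearing: TP=369, FN=15+13+13=41 → 369/410 = 0.9000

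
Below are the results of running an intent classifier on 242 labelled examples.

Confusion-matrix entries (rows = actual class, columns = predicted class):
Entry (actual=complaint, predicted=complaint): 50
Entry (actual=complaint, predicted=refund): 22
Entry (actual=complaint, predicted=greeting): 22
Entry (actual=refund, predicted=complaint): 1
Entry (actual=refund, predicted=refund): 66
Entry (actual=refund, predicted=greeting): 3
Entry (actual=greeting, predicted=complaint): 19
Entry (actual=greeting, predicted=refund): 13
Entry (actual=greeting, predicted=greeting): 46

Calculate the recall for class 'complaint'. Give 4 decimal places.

0.5319

Treat 'complaint' as positive and all other classes as negative.
recall = TP/(TP+FN).
complaint: TP=50, FN=22+22=44 → 50/94 = 0.53191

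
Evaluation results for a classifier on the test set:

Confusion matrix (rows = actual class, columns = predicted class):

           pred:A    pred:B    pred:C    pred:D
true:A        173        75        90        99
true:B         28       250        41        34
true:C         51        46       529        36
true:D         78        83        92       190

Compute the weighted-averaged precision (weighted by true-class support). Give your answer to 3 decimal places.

Per-class precision (TP/(TP+FP)):
  A: TP=173, FP=28+51+78=157 → 173/330 = 0.5242
  B: TP=250, FP=75+46+83=204 → 250/454 = 0.5507
  C: TP=529, FP=90+41+92=223 → 529/752 = 0.7035
  D: TP=190, FP=99+34+36=169 → 190/359 = 0.5292
Weighted-precision = Σ (supportᵢ/N)·precisionᵢ with N=1895: (437/1895)·0.5242 + (353/1895)·0.5507 + (662/1895)·0.7035 + (443/1895)·0.5292 = 0.593

0.593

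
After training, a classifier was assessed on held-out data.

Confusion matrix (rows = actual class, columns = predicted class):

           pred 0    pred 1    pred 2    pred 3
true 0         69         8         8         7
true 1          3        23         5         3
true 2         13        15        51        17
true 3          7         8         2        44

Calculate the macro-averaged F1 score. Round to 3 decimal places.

Per-class F1 score (2·TP/(2·TP+FP+FN)):
  0: TP=69, FP=3+13+7=23, FN=8+8+7=23 → 138/184 = 0.7500
  1: TP=23, FP=8+15+8=31, FN=3+5+3=11 → 46/88 = 0.5227
  2: TP=51, FP=8+5+2=15, FN=13+15+17=45 → 102/162 = 0.6296
  3: TP=44, FP=7+3+17=27, FN=7+8+2=17 → 88/132 = 0.6667
Macro-F1 score = mean = (0.7500 + 0.5227 + 0.6296 + 0.6667) / 4 = 0.642

0.642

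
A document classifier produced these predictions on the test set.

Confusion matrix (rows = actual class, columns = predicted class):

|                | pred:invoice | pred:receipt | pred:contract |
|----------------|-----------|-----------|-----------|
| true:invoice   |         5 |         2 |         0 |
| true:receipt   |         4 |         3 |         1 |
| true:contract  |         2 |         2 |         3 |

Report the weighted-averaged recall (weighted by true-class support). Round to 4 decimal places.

0.5000

Per-class recall (TP/(TP+FN)):
  invoice: TP=5, FN=2+0=2 → 5/7 = 0.71429
  receipt: TP=3, FN=4+1=5 → 3/8 = 0.37500
  contract: TP=3, FN=2+2=4 → 3/7 = 0.42857
Weighted-recall = Σ (supportᵢ/N)·recallᵢ with N=22: (7/22)·0.71429 + (8/22)·0.37500 + (7/22)·0.42857 = 0.5000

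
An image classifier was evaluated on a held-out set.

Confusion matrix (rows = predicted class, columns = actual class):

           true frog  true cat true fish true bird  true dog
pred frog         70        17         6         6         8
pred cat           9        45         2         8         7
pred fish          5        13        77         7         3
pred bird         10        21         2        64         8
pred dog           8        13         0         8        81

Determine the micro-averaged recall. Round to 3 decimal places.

0.677

Micro-averaging pools counts across classes: ΣTP=337, ΣFP=161, ΣFN=161.
Micro-recall = TP/(TP+FN) on pooled counts = 0.677 (equals overall accuracy in single-label multiclass).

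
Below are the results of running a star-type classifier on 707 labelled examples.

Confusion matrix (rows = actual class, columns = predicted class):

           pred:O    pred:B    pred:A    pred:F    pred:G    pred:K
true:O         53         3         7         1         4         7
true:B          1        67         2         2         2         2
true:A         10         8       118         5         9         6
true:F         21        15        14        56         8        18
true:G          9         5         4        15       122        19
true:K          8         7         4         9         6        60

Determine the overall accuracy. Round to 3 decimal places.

Accuracy = trace / total = (53+67+118+56+122+60=476) / 707 = 476/707 = 0.673

0.673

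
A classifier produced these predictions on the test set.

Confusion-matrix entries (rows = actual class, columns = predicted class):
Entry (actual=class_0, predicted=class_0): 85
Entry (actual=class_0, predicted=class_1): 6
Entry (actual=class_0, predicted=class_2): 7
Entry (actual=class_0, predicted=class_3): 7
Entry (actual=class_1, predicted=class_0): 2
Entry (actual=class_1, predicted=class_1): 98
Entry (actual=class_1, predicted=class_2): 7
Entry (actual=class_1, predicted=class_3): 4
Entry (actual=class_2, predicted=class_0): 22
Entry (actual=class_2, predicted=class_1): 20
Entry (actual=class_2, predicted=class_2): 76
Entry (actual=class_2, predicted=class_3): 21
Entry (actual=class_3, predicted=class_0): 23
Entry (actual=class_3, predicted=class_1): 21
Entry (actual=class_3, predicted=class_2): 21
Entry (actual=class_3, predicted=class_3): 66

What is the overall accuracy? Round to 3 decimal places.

0.669

Accuracy = trace / total = (85+98+76+66=325) / 486 = 325/486 = 0.669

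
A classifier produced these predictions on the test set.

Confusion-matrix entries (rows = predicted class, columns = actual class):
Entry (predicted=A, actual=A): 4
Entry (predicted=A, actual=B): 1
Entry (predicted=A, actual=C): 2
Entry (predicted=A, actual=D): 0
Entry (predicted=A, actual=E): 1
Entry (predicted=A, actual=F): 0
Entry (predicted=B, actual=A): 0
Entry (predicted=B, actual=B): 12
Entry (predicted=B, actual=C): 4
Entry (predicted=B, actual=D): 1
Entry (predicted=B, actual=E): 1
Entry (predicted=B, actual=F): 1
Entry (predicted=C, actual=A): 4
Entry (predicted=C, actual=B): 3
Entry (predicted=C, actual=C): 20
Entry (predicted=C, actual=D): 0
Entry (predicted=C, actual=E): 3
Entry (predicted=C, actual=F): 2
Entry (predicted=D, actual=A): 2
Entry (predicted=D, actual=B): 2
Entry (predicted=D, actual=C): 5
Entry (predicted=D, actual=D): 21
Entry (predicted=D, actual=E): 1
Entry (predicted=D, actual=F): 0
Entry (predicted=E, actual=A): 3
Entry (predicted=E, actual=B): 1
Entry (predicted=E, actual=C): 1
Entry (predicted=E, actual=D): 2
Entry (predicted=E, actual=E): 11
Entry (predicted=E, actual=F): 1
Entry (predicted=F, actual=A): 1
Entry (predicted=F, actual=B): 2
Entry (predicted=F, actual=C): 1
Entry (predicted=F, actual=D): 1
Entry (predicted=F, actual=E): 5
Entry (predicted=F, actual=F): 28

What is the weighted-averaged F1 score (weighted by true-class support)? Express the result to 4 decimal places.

0.6405

Per-class F1 score (2·TP/(2·TP+FP+FN)):
  A: TP=4, FP=1+2+0+1+0=4, FN=0+4+2+3+1=10 → 8/22 = 0.36364
  B: TP=12, FP=0+4+1+1+1=7, FN=1+3+2+1+2=9 → 24/40 = 0.60000
  C: TP=20, FP=4+3+0+3+2=12, FN=2+4+5+1+1=13 → 40/65 = 0.61538
  D: TP=21, FP=2+2+5+1+0=10, FN=0+1+0+2+1=4 → 42/56 = 0.75000
  E: TP=11, FP=3+1+1+2+1=8, FN=1+1+3+1+5=11 → 22/41 = 0.53659
  F: TP=28, FP=1+2+1+1+5=10, FN=0+1+2+0+1=4 → 56/70 = 0.80000
Weighted-F1 score = Σ (supportᵢ/N)·F1 scoreᵢ with N=147: (14/147)·0.36364 + (21/147)·0.60000 + (33/147)·0.61538 + (25/147)·0.75000 + (22/147)·0.53659 + (32/147)·0.80000 = 0.6405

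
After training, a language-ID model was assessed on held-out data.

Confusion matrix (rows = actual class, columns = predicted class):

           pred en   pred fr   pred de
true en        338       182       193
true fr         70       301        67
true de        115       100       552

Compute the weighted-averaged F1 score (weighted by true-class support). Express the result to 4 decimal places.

Per-class F1 score (2·TP/(2·TP+FP+FN)):
  en: TP=338, FP=70+115=185, FN=182+193=375 → 676/1236 = 0.54693
  fr: TP=301, FP=182+100=282, FN=70+67=137 → 602/1021 = 0.58962
  de: TP=552, FP=193+67=260, FN=115+100=215 → 1104/1579 = 0.69918
Weighted-F1 score = Σ (supportᵢ/N)·F1 scoreᵢ with N=1918: (713/1918)·0.54693 + (438/1918)·0.58962 + (767/1918)·0.69918 = 0.6176

0.6176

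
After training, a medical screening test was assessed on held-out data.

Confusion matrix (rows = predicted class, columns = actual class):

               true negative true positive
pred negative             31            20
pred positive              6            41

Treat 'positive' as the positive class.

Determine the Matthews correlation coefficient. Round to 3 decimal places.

0.495

MCC = (TP·TN − FP·FN) / √((TP+FP)(TP+FN)(TN+FP)(TN+FN))
Numerator = 41·31 − 6·20 = 1151
Denominator = √(47·61·37·51) = √5410029 = 2325.9469
MCC = 1151 / 2325.9469 = 0.495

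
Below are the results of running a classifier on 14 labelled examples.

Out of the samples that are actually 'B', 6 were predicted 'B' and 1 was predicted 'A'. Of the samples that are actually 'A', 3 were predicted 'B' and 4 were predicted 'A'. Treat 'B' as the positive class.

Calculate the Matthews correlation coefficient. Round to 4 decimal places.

MCC = (TP·TN − FP·FN) / √((TP+FP)(TP+FN)(TN+FP)(TN+FN))
Numerator = 6·4 − 3·1 = 21
Denominator = √(9·7·7·5) = √2205 = 46.9574
MCC = 21 / 46.9574 = 0.4472

0.4472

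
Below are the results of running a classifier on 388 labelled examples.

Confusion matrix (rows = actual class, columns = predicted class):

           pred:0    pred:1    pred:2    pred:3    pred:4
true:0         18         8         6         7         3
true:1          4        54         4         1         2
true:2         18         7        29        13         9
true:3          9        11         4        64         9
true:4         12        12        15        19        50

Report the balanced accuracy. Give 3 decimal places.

Balanced accuracy = mean of per-class recall.
  0: recall = 18/42 = 0.4286
  1: recall = 54/65 = 0.8308
  2: recall = 29/76 = 0.3816
  3: recall = 64/97 = 0.6598
  4: recall = 50/108 = 0.4630
Mean = (0.4286 + 0.8308 + 0.3816 + 0.6598 + 0.4630) / 5 = 0.553

0.553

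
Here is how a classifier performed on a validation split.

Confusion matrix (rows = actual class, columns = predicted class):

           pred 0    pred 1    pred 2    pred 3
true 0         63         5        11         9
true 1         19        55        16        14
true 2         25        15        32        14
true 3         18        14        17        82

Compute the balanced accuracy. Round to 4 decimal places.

0.5607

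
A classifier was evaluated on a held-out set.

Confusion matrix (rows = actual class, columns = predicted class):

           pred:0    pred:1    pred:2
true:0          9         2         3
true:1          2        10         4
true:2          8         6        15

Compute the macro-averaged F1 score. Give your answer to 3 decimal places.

0.574

Per-class F1 score (2·TP/(2·TP+FP+FN)):
  0: TP=9, FP=2+8=10, FN=2+3=5 → 18/33 = 0.5455
  1: TP=10, FP=2+6=8, FN=2+4=6 → 20/34 = 0.5882
  2: TP=15, FP=3+4=7, FN=8+6=14 → 30/51 = 0.5882
Macro-F1 score = mean = (0.5455 + 0.5882 + 0.5882) / 3 = 0.574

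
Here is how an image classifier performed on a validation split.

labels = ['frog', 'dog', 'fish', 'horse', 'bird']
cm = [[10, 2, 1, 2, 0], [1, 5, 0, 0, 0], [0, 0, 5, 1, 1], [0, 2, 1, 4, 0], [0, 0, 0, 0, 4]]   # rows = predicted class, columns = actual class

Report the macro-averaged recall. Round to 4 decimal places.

0.7101

Per-class recall (TP/(TP+FN)):
  frog: TP=10, FN=1+0+0+0=1 → 10/11 = 0.90909
  dog: TP=5, FN=2+0+2+0=4 → 5/9 = 0.55556
  fish: TP=5, FN=1+0+1+0=2 → 5/7 = 0.71429
  horse: TP=4, FN=2+0+1+0=3 → 4/7 = 0.57143
  bird: TP=4, FN=0+0+1+0=1 → 4/5 = 0.80000
Macro-recall = mean = (0.90909 + 0.55556 + 0.71429 + 0.57143 + 0.80000) / 5 = 0.7101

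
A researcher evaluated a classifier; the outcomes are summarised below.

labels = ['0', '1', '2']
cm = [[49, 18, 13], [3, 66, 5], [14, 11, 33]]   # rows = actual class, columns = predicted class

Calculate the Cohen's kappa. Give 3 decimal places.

0.543

Observed agreement pₒ = trace/N = 148/212 = 0.6981
Expected agreement pₑ = Σ (rowᵢ·colᵢ)/N² = (80·66 + 74·95 + 58·51)/212² = 0.3397
κ = (pₒ − pₑ)/(1 − pₑ) = (0.6981 − 0.3397)/(1 − 0.3397) = 0.543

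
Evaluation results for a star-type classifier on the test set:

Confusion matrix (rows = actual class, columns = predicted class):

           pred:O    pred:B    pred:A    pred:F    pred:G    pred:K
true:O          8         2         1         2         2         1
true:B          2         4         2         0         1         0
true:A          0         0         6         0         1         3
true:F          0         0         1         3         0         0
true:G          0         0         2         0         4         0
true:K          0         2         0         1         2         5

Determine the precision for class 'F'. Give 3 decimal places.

precision = TP/(TP+FP).
F: TP=3, FP=2+0+0+0+1=3 → 3/6 = 0.5000

0.500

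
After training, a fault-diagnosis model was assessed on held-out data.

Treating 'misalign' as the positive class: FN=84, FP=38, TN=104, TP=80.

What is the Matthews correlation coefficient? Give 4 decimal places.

0.2256

MCC = (TP·TN − FP·FN) / √((TP+FP)(TP+FN)(TN+FP)(TN+FN))
Numerator = 80·104 − 38·84 = 5128
Denominator = √(118·164·142·188) = √516620992 = 22729.2981
MCC = 5128 / 22729.2981 = 0.2256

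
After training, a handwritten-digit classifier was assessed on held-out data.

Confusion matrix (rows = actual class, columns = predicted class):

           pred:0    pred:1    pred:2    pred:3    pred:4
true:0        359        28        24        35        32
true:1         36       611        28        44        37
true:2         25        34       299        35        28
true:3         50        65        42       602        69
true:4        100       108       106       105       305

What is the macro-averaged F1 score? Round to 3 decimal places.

Per-class F1 score (2·TP/(2·TP+FP+FN)):
  0: TP=359, FP=36+25+50+100=211, FN=28+24+35+32=119 → 718/1048 = 0.6851
  1: TP=611, FP=28+34+65+108=235, FN=36+28+44+37=145 → 1222/1602 = 0.7628
  2: TP=299, FP=24+28+42+106=200, FN=25+34+35+28=122 → 598/920 = 0.6500
  3: TP=602, FP=35+44+35+105=219, FN=50+65+42+69=226 → 1204/1649 = 0.7301
  4: TP=305, FP=32+37+28+69=166, FN=100+108+106+105=419 → 610/1195 = 0.5105
Macro-F1 score = mean = (0.6851 + 0.7628 + 0.6500 + 0.7301 + 0.5105) / 5 = 0.668

0.668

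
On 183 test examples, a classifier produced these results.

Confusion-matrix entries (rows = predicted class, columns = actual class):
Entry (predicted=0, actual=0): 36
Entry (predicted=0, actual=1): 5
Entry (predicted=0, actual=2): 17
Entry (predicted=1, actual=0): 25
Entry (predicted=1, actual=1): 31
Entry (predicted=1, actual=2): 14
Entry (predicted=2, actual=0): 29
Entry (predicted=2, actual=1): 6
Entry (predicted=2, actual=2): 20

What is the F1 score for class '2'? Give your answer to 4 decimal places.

0.3774

Treat '2' as positive and all other classes as negative.
F1 score = 2·TP/(2·TP+FP+FN).
2: TP=20, FP=29+6=35, FN=17+14=31 → 40/106 = 0.37736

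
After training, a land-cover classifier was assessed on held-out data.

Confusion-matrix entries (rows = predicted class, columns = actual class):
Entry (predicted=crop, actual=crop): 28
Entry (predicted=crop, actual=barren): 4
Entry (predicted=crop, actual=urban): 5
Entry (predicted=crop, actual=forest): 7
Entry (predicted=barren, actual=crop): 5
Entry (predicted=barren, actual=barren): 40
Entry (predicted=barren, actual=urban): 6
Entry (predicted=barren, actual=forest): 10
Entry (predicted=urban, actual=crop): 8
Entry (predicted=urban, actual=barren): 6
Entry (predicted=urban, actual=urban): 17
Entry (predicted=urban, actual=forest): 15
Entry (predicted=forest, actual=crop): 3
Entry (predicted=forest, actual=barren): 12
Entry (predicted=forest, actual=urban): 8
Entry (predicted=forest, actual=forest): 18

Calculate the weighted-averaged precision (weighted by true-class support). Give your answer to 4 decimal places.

Per-class precision (TP/(TP+FP)):
  crop: TP=28, FP=4+5+7=16 → 28/44 = 0.63636
  barren: TP=40, FP=5+6+10=21 → 40/61 = 0.65574
  urban: TP=17, FP=8+6+15=29 → 17/46 = 0.36957
  forest: TP=18, FP=3+12+8=23 → 18/41 = 0.43902
Weighted-precision = Σ (supportᵢ/N)·precisionᵢ with N=192: (44/192)·0.63636 + (62/192)·0.65574 + (36/192)·0.36957 + (50/192)·0.43902 = 0.5412

0.5412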